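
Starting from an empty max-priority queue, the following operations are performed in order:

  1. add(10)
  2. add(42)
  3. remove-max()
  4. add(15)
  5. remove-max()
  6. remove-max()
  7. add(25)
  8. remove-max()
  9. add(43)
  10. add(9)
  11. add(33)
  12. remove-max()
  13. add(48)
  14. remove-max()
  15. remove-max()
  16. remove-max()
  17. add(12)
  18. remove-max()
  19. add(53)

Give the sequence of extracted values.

insert 10 → {10}
insert 42 → {42, 10}
remove-max → 42; now {10}
insert 15 → {15, 10}
remove-max → 15; now {10}
remove-max → 10; now {}
insert 25 → {25}
remove-max → 25; now {}
insert 43 → {43}
insert 9 → {43, 9}
insert 33 → {43, 33, 9}
remove-max → 43; now {33, 9}
insert 48 → {48, 33, 9}
remove-max → 48; now {33, 9}
remove-max → 33; now {9}
remove-max → 9; now {}
insert 12 → {12}
remove-max → 12; now {}
insert 53 → {53}

[42, 15, 10, 25, 43, 48, 33, 9, 12]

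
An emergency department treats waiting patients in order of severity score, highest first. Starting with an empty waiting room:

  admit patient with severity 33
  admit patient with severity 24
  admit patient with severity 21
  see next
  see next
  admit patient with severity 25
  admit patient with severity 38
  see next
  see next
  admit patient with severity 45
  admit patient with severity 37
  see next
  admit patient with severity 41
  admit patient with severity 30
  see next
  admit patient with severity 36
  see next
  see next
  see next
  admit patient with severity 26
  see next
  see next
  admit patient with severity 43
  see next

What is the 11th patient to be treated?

insert 33 → {33}
insert 24 → {33, 24}
insert 21 → {33, 24, 21}
see next → 33; now {24, 21}
see next → 24; now {21}
insert 25 → {25, 21}
insert 38 → {38, 25, 21}
see next → 38; now {25, 21}
see next → 25; now {21}
insert 45 → {45, 21}
insert 37 → {45, 37, 21}
see next → 45; now {37, 21}
insert 41 → {41, 37, 21}
insert 30 → {41, 37, 30, 21}
see next → 41; now {37, 30, 21}
insert 36 → {37, 36, 30, 21}
see next → 37; now {36, 30, 21}
see next → 36; now {30, 21}
see next → 30; now {21}
insert 26 → {26, 21}
see next → 26; now {21}
see next → 21; now {}
insert 43 → {43}
see next → 43; now {}

21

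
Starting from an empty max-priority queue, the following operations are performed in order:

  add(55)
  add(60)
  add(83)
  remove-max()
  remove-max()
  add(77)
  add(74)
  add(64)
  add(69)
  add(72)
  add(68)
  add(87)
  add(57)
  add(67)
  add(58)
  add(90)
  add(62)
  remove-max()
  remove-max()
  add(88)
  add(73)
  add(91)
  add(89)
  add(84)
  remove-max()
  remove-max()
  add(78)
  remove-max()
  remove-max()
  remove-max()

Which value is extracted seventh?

insert 55 → {55}
insert 60 → {60, 55}
insert 83 → {83, 60, 55}
remove-max → 83; now {60, 55}
remove-max → 60; now {55}
insert 77 → {77, 55}
insert 74 → {77, 74, 55}
insert 64 → {77, 74, 64, 55}
insert 69 → {77, 74, 69, 64, 55}
insert 72 → {77, 74, 72, 69, 64, 55}
insert 68 → {77, 74, 72, 69, 68, 64, 55}
insert 87 → {87, 77, 74, 72, 69, 68, 64, 55}
insert 57 → {87, 77, 74, 72, 69, 68, 64, 57, 55}
insert 67 → {87, 77, 74, 72, 69, 68, 67, 64, 57, 55}
insert 58 → {87, 77, 74, 72, 69, 68, 67, 64, 58, 57, 55}
insert 90 → {90, 87, 77, 74, 72, 69, 68, 67, 64, 58, 57, 55}
insert 62 → {90, 87, 77, 74, 72, 69, 68, 67, 64, 62, 58, 57, 55}
remove-max → 90; now {87, 77, 74, 72, 69, 68, 67, 64, 62, 58, 57, 55}
remove-max → 87; now {77, 74, 72, 69, 68, 67, 64, 62, 58, 57, 55}
insert 88 → {88, 77, 74, 72, 69, 68, 67, 64, 62, 58, 57, 55}
insert 73 → {88, 77, 74, 73, 72, 69, 68, 67, 64, 62, 58, 57, 55}
insert 91 → {91, 88, 77, 74, 73, 72, 69, 68, 67, 64, 62, 58, 57, 55}
insert 89 → {91, 89, 88, 77, 74, 73, 72, 69, 68, 67, 64, 62, 58, 57, 55}
insert 84 → {91, 89, 88, 84, 77, 74, 73, 72, 69, 68, 67, 64, 62, 58, 57, 55}
remove-max → 91; now {89, 88, 84, 77, 74, 73, 72, 69, 68, 67, 64, 62, 58, 57, 55}
remove-max → 89; now {88, 84, 77, 74, 73, 72, 69, 68, 67, 64, 62, 58, 57, 55}
insert 78 → {88, 84, 78, 77, 74, 73, 72, 69, 68, 67, 64, 62, 58, 57, 55}
remove-max → 88; now {84, 78, 77, 74, 73, 72, 69, 68, 67, 64, 62, 58, 57, 55}
remove-max → 84; now {78, 77, 74, 73, 72, 69, 68, 67, 64, 62, 58, 57, 55}
remove-max → 78; now {77, 74, 73, 72, 69, 68, 67, 64, 62, 58, 57, 55}

88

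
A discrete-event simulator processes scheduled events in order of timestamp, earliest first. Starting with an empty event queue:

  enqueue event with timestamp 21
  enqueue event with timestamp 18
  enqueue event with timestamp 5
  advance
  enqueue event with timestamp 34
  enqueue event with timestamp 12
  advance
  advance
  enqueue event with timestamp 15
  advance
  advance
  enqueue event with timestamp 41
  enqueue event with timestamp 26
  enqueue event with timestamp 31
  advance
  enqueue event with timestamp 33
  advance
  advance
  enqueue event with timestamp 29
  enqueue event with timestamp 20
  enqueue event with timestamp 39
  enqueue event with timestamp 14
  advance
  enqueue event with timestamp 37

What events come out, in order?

insert 21 → {21}
insert 18 → {18, 21}
insert 5 → {5, 18, 21}
advance → 5; now {18, 21}
insert 34 → {18, 21, 34}
insert 12 → {12, 18, 21, 34}
advance → 12; now {18, 21, 34}
advance → 18; now {21, 34}
insert 15 → {15, 21, 34}
advance → 15; now {21, 34}
advance → 21; now {34}
insert 41 → {34, 41}
insert 26 → {26, 34, 41}
insert 31 → {26, 31, 34, 41}
advance → 26; now {31, 34, 41}
insert 33 → {31, 33, 34, 41}
advance → 31; now {33, 34, 41}
advance → 33; now {34, 41}
insert 29 → {29, 34, 41}
insert 20 → {20, 29, 34, 41}
insert 39 → {20, 29, 34, 39, 41}
insert 14 → {14, 20, 29, 34, 39, 41}
advance → 14; now {20, 29, 34, 39, 41}
insert 37 → {20, 29, 34, 37, 39, 41}

5 → 12 → 18 → 15 → 21 → 26 → 31 → 33 → 14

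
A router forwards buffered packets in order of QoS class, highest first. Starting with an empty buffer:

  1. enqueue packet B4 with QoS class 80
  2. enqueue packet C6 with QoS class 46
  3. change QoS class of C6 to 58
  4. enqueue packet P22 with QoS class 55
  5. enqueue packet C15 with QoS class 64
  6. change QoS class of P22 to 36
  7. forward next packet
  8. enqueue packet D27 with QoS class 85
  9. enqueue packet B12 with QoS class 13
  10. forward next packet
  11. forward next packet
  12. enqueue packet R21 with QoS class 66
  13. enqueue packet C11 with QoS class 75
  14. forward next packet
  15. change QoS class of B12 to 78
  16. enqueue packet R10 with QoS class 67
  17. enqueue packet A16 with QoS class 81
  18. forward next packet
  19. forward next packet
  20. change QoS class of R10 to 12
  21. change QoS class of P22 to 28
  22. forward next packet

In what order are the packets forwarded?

add B4 (QoS class 80) → {B4:80}
add C6 (QoS class 46) → {B4:80, C6:46}
update C6 to QoS class 58 → {B4:80, C6:58}
add P22 (QoS class 55) → {B4:80, C6:58, P22:55}
add C15 (QoS class 64) → {B4:80, C15:64, C6:58, P22:55}
update P22 to QoS class 36 → {B4:80, C15:64, C6:58, P22:36}
forward next packet → B4; now {C15:64, C6:58, P22:36}
add D27 (QoS class 85) → {D27:85, C15:64, C6:58, P22:36}
add B12 (QoS class 13) → {D27:85, C15:64, C6:58, P22:36, B12:13}
forward next packet → D27; now {C15:64, C6:58, P22:36, B12:13}
forward next packet → C15; now {C6:58, P22:36, B12:13}
add R21 (QoS class 66) → {R21:66, C6:58, P22:36, B12:13}
add C11 (QoS class 75) → {C11:75, R21:66, C6:58, P22:36, B12:13}
forward next packet → C11; now {R21:66, C6:58, P22:36, B12:13}
update B12 to QoS class 78 → {B12:78, R21:66, C6:58, P22:36}
add R10 (QoS class 67) → {B12:78, R10:67, R21:66, C6:58, P22:36}
add A16 (QoS class 81) → {A16:81, B12:78, R10:67, R21:66, C6:58, P22:36}
forward next packet → A16; now {B12:78, R10:67, R21:66, C6:58, P22:36}
forward next packet → B12; now {R10:67, R21:66, C6:58, P22:36}
update R10 to QoS class 12 → {R21:66, C6:58, P22:36, R10:12}
update P22 to QoS class 28 → {R21:66, C6:58, P22:28, R10:12}
forward next packet → R21; now {C6:58, P22:28, R10:12}

B4 → D27 → C15 → C11 → A16 → B12 → R21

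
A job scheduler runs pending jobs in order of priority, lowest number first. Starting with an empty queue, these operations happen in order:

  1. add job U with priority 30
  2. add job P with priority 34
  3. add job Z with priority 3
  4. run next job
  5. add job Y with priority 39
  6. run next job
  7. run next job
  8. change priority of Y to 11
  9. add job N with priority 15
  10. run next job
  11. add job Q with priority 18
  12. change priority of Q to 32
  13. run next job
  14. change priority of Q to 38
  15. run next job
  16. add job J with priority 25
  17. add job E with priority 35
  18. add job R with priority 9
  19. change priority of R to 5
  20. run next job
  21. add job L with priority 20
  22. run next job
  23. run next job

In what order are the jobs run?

[Z, U, P, Y, N, Q, R, L, J]

add U (priority 30) → {U:30}
add P (priority 34) → {U:30, P:34}
add Z (priority 3) → {Z:3, U:30, P:34}
run next job → Z; now {U:30, P:34}
add Y (priority 39) → {U:30, P:34, Y:39}
run next job → U; now {P:34, Y:39}
run next job → P; now {Y:39}
update Y to priority 11 → {Y:11}
add N (priority 15) → {Y:11, N:15}
run next job → Y; now {N:15}
add Q (priority 18) → {N:15, Q:18}
update Q to priority 32 → {N:15, Q:32}
run next job → N; now {Q:32}
update Q to priority 38 → {Q:38}
run next job → Q; now {}
add J (priority 25) → {J:25}
add E (priority 35) → {J:25, E:35}
add R (priority 9) → {R:9, J:25, E:35}
update R to priority 5 → {R:5, J:25, E:35}
run next job → R; now {J:25, E:35}
add L (priority 20) → {L:20, J:25, E:35}
run next job → L; now {J:25, E:35}
run next job → J; now {E:35}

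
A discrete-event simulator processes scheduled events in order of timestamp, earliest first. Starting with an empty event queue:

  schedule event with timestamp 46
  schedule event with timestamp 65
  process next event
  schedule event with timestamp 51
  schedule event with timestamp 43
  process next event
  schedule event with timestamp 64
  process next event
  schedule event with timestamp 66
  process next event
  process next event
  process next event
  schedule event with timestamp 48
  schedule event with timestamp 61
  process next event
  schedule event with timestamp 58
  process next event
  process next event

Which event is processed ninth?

61

insert 46 → {46}
insert 65 → {46, 65}
process next event → 46; now {65}
insert 51 → {51, 65}
insert 43 → {43, 51, 65}
process next event → 43; now {51, 65}
insert 64 → {51, 64, 65}
process next event → 51; now {64, 65}
insert 66 → {64, 65, 66}
process next event → 64; now {65, 66}
process next event → 65; now {66}
process next event → 66; now {}
insert 48 → {48}
insert 61 → {48, 61}
process next event → 48; now {61}
insert 58 → {58, 61}
process next event → 58; now {61}
process next event → 61; now {}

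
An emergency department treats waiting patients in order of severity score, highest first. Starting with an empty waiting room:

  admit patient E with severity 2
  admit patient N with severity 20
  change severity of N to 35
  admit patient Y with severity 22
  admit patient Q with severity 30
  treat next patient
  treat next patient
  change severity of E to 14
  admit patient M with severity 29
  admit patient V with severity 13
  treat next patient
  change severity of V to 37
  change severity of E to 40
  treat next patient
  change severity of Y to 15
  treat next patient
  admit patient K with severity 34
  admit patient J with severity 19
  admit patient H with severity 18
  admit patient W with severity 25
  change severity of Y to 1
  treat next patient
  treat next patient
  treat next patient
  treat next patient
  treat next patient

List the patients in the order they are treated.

add E (severity 2) → {E:2}
add N (severity 20) → {N:20, E:2}
update N to severity 35 → {N:35, E:2}
add Y (severity 22) → {N:35, Y:22, E:2}
add Q (severity 30) → {N:35, Q:30, Y:22, E:2}
treat next patient → N; now {Q:30, Y:22, E:2}
treat next patient → Q; now {Y:22, E:2}
update E to severity 14 → {Y:22, E:14}
add M (severity 29) → {M:29, Y:22, E:14}
add V (severity 13) → {M:29, Y:22, E:14, V:13}
treat next patient → M; now {Y:22, E:14, V:13}
update V to severity 37 → {V:37, Y:22, E:14}
update E to severity 40 → {E:40, V:37, Y:22}
treat next patient → E; now {V:37, Y:22}
update Y to severity 15 → {V:37, Y:15}
treat next patient → V; now {Y:15}
add K (severity 34) → {K:34, Y:15}
add J (severity 19) → {K:34, J:19, Y:15}
add H (severity 18) → {K:34, J:19, H:18, Y:15}
add W (severity 25) → {K:34, W:25, J:19, H:18, Y:15}
update Y to severity 1 → {K:34, W:25, J:19, H:18, Y:1}
treat next patient → K; now {W:25, J:19, H:18, Y:1}
treat next patient → W; now {J:19, H:18, Y:1}
treat next patient → J; now {H:18, Y:1}
treat next patient → H; now {Y:1}
treat next patient → Y; now {}

[N, Q, M, E, V, K, W, J, H, Y]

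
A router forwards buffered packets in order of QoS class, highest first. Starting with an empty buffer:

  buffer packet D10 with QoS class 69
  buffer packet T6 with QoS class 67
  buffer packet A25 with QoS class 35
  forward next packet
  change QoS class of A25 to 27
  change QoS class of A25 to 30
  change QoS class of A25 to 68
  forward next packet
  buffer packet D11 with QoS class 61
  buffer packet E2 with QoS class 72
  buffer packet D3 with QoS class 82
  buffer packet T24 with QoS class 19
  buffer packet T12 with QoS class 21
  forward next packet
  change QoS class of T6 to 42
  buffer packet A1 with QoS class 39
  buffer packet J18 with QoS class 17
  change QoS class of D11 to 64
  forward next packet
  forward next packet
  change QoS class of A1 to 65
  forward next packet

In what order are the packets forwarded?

D10, A25, D3, E2, D11, A1

add D10 (QoS class 69) → {D10:69}
add T6 (QoS class 67) → {D10:69, T6:67}
add A25 (QoS class 35) → {D10:69, T6:67, A25:35}
forward next packet → D10; now {T6:67, A25:35}
update A25 to QoS class 27 → {T6:67, A25:27}
update A25 to QoS class 30 → {T6:67, A25:30}
update A25 to QoS class 68 → {A25:68, T6:67}
forward next packet → A25; now {T6:67}
add D11 (QoS class 61) → {T6:67, D11:61}
add E2 (QoS class 72) → {E2:72, T6:67, D11:61}
add D3 (QoS class 82) → {D3:82, E2:72, T6:67, D11:61}
add T24 (QoS class 19) → {D3:82, E2:72, T6:67, D11:61, T24:19}
add T12 (QoS class 21) → {D3:82, E2:72, T6:67, D11:61, T12:21, T24:19}
forward next packet → D3; now {E2:72, T6:67, D11:61, T12:21, T24:19}
update T6 to QoS class 42 → {E2:72, D11:61, T6:42, T12:21, T24:19}
add A1 (QoS class 39) → {E2:72, D11:61, T6:42, A1:39, T12:21, T24:19}
add J18 (QoS class 17) → {E2:72, D11:61, T6:42, A1:39, T12:21, T24:19, J18:17}
update D11 to QoS class 64 → {E2:72, D11:64, T6:42, A1:39, T12:21, T24:19, J18:17}
forward next packet → E2; now {D11:64, T6:42, A1:39, T12:21, T24:19, J18:17}
forward next packet → D11; now {T6:42, A1:39, T12:21, T24:19, J18:17}
update A1 to QoS class 65 → {A1:65, T6:42, T12:21, T24:19, J18:17}
forward next packet → A1; now {T6:42, T12:21, T24:19, J18:17}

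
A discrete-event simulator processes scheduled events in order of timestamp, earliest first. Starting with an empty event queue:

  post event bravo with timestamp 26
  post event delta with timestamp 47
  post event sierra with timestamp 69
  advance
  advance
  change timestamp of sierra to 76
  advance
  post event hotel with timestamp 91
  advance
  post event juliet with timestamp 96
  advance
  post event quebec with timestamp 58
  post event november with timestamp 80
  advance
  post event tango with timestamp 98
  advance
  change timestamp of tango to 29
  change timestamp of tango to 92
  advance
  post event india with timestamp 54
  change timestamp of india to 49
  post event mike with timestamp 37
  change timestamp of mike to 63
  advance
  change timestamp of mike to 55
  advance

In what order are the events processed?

add bravo (timestamp 26) → {bravo:26}
add delta (timestamp 47) → {bravo:26, delta:47}
add sierra (timestamp 69) → {bravo:26, delta:47, sierra:69}
advance → bravo; now {delta:47, sierra:69}
advance → delta; now {sierra:69}
update sierra to timestamp 76 → {sierra:76}
advance → sierra; now {}
add hotel (timestamp 91) → {hotel:91}
advance → hotel; now {}
add juliet (timestamp 96) → {juliet:96}
advance → juliet; now {}
add quebec (timestamp 58) → {quebec:58}
add november (timestamp 80) → {quebec:58, november:80}
advance → quebec; now {november:80}
add tango (timestamp 98) → {november:80, tango:98}
advance → november; now {tango:98}
update tango to timestamp 29 → {tango:29}
update tango to timestamp 92 → {tango:92}
advance → tango; now {}
add india (timestamp 54) → {india:54}
update india to timestamp 49 → {india:49}
add mike (timestamp 37) → {mike:37, india:49}
update mike to timestamp 63 → {india:49, mike:63}
advance → india; now {mike:63}
update mike to timestamp 55 → {mike:55}
advance → mike; now {}

[bravo, delta, sierra, hotel, juliet, quebec, november, tango, india, mike]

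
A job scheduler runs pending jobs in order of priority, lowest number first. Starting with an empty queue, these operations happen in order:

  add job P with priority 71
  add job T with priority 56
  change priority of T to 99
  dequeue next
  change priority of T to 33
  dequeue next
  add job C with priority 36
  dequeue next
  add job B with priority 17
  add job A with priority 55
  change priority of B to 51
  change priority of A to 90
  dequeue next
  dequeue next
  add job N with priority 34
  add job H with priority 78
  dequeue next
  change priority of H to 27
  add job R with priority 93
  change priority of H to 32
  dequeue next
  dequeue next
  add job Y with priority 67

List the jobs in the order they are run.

P → T → C → B → A → N → H → R

add P (priority 71) → {P:71}
add T (priority 56) → {T:56, P:71}
update T to priority 99 → {P:71, T:99}
dequeue next → P; now {T:99}
update T to priority 33 → {T:33}
dequeue next → T; now {}
add C (priority 36) → {C:36}
dequeue next → C; now {}
add B (priority 17) → {B:17}
add A (priority 55) → {B:17, A:55}
update B to priority 51 → {B:51, A:55}
update A to priority 90 → {B:51, A:90}
dequeue next → B; now {A:90}
dequeue next → A; now {}
add N (priority 34) → {N:34}
add H (priority 78) → {N:34, H:78}
dequeue next → N; now {H:78}
update H to priority 27 → {H:27}
add R (priority 93) → {H:27, R:93}
update H to priority 32 → {H:32, R:93}
dequeue next → H; now {R:93}
dequeue next → R; now {}
add Y (priority 67) → {Y:67}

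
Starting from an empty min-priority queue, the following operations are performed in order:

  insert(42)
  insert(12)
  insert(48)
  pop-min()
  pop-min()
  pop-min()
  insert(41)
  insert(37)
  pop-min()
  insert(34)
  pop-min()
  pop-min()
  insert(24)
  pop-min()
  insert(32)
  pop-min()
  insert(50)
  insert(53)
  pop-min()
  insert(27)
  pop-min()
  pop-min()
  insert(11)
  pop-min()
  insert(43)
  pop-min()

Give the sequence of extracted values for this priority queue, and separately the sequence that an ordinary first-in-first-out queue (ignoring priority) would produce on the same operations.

insert 42 → {42}
insert 12 → {12, 42}
insert 48 → {12, 42, 48}
pop-min → 12; now {42, 48}
pop-min → 42; now {48}
pop-min → 48; now {}
insert 41 → {41}
insert 37 → {37, 41}
pop-min → 37; now {41}
insert 34 → {34, 41}
pop-min → 34; now {41}
pop-min → 41; now {}
insert 24 → {24}
pop-min → 24; now {}
insert 32 → {32}
pop-min → 32; now {}
insert 50 → {50}
insert 53 → {50, 53}
pop-min → 50; now {53}
insert 27 → {27, 53}
pop-min → 27; now {53}
pop-min → 53; now {}
insert 11 → {11}
pop-min → 11; now {}
insert 43 → {43}
pop-min → 43; now {}

priority queue: 12, 42, 48, 37, 34, 41, 24, 32, 50, 27, 53, 11, 43; FIFO queue: 42, 12, 48, 41, 37, 34, 24, 32, 50, 53, 27, 11, 43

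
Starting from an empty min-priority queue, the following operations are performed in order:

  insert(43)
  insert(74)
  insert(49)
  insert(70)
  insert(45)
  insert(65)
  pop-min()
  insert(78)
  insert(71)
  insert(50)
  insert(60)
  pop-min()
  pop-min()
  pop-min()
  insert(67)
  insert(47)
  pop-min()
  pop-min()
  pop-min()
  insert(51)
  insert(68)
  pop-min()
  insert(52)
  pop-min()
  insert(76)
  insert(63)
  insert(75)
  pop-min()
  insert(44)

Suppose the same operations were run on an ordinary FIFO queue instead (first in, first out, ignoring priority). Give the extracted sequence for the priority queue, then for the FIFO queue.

priority queue: 43, 45, 49, 50, 47, 60, 65, 51, 52, 63; FIFO queue: [43, 74, 49, 70, 45, 65, 78, 71, 50, 60]

insert 43 → {43}
insert 74 → {43, 74}
insert 49 → {43, 49, 74}
insert 70 → {43, 49, 70, 74}
insert 45 → {43, 45, 49, 70, 74}
insert 65 → {43, 45, 49, 65, 70, 74}
pop-min → 43; now {45, 49, 65, 70, 74}
insert 78 → {45, 49, 65, 70, 74, 78}
insert 71 → {45, 49, 65, 70, 71, 74, 78}
insert 50 → {45, 49, 50, 65, 70, 71, 74, 78}
insert 60 → {45, 49, 50, 60, 65, 70, 71, 74, 78}
pop-min → 45; now {49, 50, 60, 65, 70, 71, 74, 78}
pop-min → 49; now {50, 60, 65, 70, 71, 74, 78}
pop-min → 50; now {60, 65, 70, 71, 74, 78}
insert 67 → {60, 65, 67, 70, 71, 74, 78}
insert 47 → {47, 60, 65, 67, 70, 71, 74, 78}
pop-min → 47; now {60, 65, 67, 70, 71, 74, 78}
pop-min → 60; now {65, 67, 70, 71, 74, 78}
pop-min → 65; now {67, 70, 71, 74, 78}
insert 51 → {51, 67, 70, 71, 74, 78}
insert 68 → {51, 67, 68, 70, 71, 74, 78}
pop-min → 51; now {67, 68, 70, 71, 74, 78}
insert 52 → {52, 67, 68, 70, 71, 74, 78}
pop-min → 52; now {67, 68, 70, 71, 74, 78}
insert 76 → {67, 68, 70, 71, 74, 76, 78}
insert 63 → {63, 67, 68, 70, 71, 74, 76, 78}
insert 75 → {63, 67, 68, 70, 71, 74, 75, 76, 78}
pop-min → 63; now {67, 68, 70, 71, 74, 75, 76, 78}
insert 44 → {44, 67, 68, 70, 71, 74, 75, 76, 78}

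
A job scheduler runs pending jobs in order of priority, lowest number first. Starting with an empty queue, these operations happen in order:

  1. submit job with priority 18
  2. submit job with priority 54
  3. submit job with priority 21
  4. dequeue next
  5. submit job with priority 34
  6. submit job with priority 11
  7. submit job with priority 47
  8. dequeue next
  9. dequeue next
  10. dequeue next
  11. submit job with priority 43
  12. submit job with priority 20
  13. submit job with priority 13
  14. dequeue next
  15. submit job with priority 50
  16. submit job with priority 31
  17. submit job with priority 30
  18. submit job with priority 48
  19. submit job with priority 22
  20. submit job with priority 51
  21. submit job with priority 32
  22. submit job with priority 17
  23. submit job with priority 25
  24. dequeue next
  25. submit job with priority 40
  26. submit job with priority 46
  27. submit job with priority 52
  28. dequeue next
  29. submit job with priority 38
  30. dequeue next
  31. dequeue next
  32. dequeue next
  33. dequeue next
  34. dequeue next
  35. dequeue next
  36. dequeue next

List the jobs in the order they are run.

insert 18 → {18}
insert 54 → {18, 54}
insert 21 → {18, 21, 54}
dequeue next → 18; now {21, 54}
insert 34 → {21, 34, 54}
insert 11 → {11, 21, 34, 54}
insert 47 → {11, 21, 34, 47, 54}
dequeue next → 11; now {21, 34, 47, 54}
dequeue next → 21; now {34, 47, 54}
dequeue next → 34; now {47, 54}
insert 43 → {43, 47, 54}
insert 20 → {20, 43, 47, 54}
insert 13 → {13, 20, 43, 47, 54}
dequeue next → 13; now {20, 43, 47, 54}
insert 50 → {20, 43, 47, 50, 54}
insert 31 → {20, 31, 43, 47, 50, 54}
insert 30 → {20, 30, 31, 43, 47, 50, 54}
insert 48 → {20, 30, 31, 43, 47, 48, 50, 54}
insert 22 → {20, 22, 30, 31, 43, 47, 48, 50, 54}
insert 51 → {20, 22, 30, 31, 43, 47, 48, 50, 51, 54}
insert 32 → {20, 22, 30, 31, 32, 43, 47, 48, 50, 51, 54}
insert 17 → {17, 20, 22, 30, 31, 32, 43, 47, 48, 50, 51, 54}
insert 25 → {17, 20, 22, 25, 30, 31, 32, 43, 47, 48, 50, 51, 54}
dequeue next → 17; now {20, 22, 25, 30, 31, 32, 43, 47, 48, 50, 51, 54}
insert 40 → {20, 22, 25, 30, 31, 32, 40, 43, 47, 48, 50, 51, 54}
insert 46 → {20, 22, 25, 30, 31, 32, 40, 43, 46, 47, 48, 50, 51, 54}
insert 52 → {20, 22, 25, 30, 31, 32, 40, 43, 46, 47, 48, 50, 51, 52, 54}
dequeue next → 20; now {22, 25, 30, 31, 32, 40, 43, 46, 47, 48, 50, 51, 52, 54}
insert 38 → {22, 25, 30, 31, 32, 38, 40, 43, 46, 47, 48, 50, 51, 52, 54}
dequeue next → 22; now {25, 30, 31, 32, 38, 40, 43, 46, 47, 48, 50, 51, 52, 54}
dequeue next → 25; now {30, 31, 32, 38, 40, 43, 46, 47, 48, 50, 51, 52, 54}
dequeue next → 30; now {31, 32, 38, 40, 43, 46, 47, 48, 50, 51, 52, 54}
dequeue next → 31; now {32, 38, 40, 43, 46, 47, 48, 50, 51, 52, 54}
dequeue next → 32; now {38, 40, 43, 46, 47, 48, 50, 51, 52, 54}
dequeue next → 38; now {40, 43, 46, 47, 48, 50, 51, 52, 54}
dequeue next → 40; now {43, 46, 47, 48, 50, 51, 52, 54}

[18, 11, 21, 34, 13, 17, 20, 22, 25, 30, 31, 32, 38, 40]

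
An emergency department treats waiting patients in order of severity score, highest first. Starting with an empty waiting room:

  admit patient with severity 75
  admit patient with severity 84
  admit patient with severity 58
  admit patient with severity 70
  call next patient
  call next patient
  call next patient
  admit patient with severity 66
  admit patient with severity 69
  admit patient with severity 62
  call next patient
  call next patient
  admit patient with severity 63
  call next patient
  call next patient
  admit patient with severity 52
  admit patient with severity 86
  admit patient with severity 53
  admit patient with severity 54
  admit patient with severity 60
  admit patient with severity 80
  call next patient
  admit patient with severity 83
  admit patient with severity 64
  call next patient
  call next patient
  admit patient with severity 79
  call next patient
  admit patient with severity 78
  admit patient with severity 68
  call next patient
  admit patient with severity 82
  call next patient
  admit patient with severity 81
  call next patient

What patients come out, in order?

insert 75 → {75}
insert 84 → {84, 75}
insert 58 → {84, 75, 58}
insert 70 → {84, 75, 70, 58}
call next patient → 84; now {75, 70, 58}
call next patient → 75; now {70, 58}
call next patient → 70; now {58}
insert 66 → {66, 58}
insert 69 → {69, 66, 58}
insert 62 → {69, 66, 62, 58}
call next patient → 69; now {66, 62, 58}
call next patient → 66; now {62, 58}
insert 63 → {63, 62, 58}
call next patient → 63; now {62, 58}
call next patient → 62; now {58}
insert 52 → {58, 52}
insert 86 → {86, 58, 52}
insert 53 → {86, 58, 53, 52}
insert 54 → {86, 58, 54, 53, 52}
insert 60 → {86, 60, 58, 54, 53, 52}
insert 80 → {86, 80, 60, 58, 54, 53, 52}
call next patient → 86; now {80, 60, 58, 54, 53, 52}
insert 83 → {83, 80, 60, 58, 54, 53, 52}
insert 64 → {83, 80, 64, 60, 58, 54, 53, 52}
call next patient → 83; now {80, 64, 60, 58, 54, 53, 52}
call next patient → 80; now {64, 60, 58, 54, 53, 52}
insert 79 → {79, 64, 60, 58, 54, 53, 52}
call next patient → 79; now {64, 60, 58, 54, 53, 52}
insert 78 → {78, 64, 60, 58, 54, 53, 52}
insert 68 → {78, 68, 64, 60, 58, 54, 53, 52}
call next patient → 78; now {68, 64, 60, 58, 54, 53, 52}
insert 82 → {82, 68, 64, 60, 58, 54, 53, 52}
call next patient → 82; now {68, 64, 60, 58, 54, 53, 52}
insert 81 → {81, 68, 64, 60, 58, 54, 53, 52}
call next patient → 81; now {68, 64, 60, 58, 54, 53, 52}

84 → 75 → 70 → 69 → 66 → 63 → 62 → 86 → 83 → 80 → 79 → 78 → 82 → 81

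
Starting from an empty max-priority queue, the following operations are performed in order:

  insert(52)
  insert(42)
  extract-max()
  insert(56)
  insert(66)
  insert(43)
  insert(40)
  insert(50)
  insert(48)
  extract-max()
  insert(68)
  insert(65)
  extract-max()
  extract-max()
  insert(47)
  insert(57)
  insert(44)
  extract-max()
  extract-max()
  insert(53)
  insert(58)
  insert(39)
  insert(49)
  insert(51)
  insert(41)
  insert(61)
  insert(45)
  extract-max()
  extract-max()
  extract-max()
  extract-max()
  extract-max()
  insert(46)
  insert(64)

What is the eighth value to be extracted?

insert 52 → {52}
insert 42 → {52, 42}
extract-max → 52; now {42}
insert 56 → {56, 42}
insert 66 → {66, 56, 42}
insert 43 → {66, 56, 43, 42}
insert 40 → {66, 56, 43, 42, 40}
insert 50 → {66, 56, 50, 43, 42, 40}
insert 48 → {66, 56, 50, 48, 43, 42, 40}
extract-max → 66; now {56, 50, 48, 43, 42, 40}
insert 68 → {68, 56, 50, 48, 43, 42, 40}
insert 65 → {68, 65, 56, 50, 48, 43, 42, 40}
extract-max → 68; now {65, 56, 50, 48, 43, 42, 40}
extract-max → 65; now {56, 50, 48, 43, 42, 40}
insert 47 → {56, 50, 48, 47, 43, 42, 40}
insert 57 → {57, 56, 50, 48, 47, 43, 42, 40}
insert 44 → {57, 56, 50, 48, 47, 44, 43, 42, 40}
extract-max → 57; now {56, 50, 48, 47, 44, 43, 42, 40}
extract-max → 56; now {50, 48, 47, 44, 43, 42, 40}
insert 53 → {53, 50, 48, 47, 44, 43, 42, 40}
insert 58 → {58, 53, 50, 48, 47, 44, 43, 42, 40}
insert 39 → {58, 53, 50, 48, 47, 44, 43, 42, 40, 39}
insert 49 → {58, 53, 50, 49, 48, 47, 44, 43, 42, 40, 39}
insert 51 → {58, 53, 51, 50, 49, 48, 47, 44, 43, 42, 40, 39}
insert 41 → {58, 53, 51, 50, 49, 48, 47, 44, 43, 42, 41, 40, 39}
insert 61 → {61, 58, 53, 51, 50, 49, 48, 47, 44, 43, 42, 41, 40, 39}
insert 45 → {61, 58, 53, 51, 50, 49, 48, 47, 45, 44, 43, 42, 41, 40, 39}
extract-max → 61; now {58, 53, 51, 50, 49, 48, 47, 45, 44, 43, 42, 41, 40, 39}
extract-max → 58; now {53, 51, 50, 49, 48, 47, 45, 44, 43, 42, 41, 40, 39}
extract-max → 53; now {51, 50, 49, 48, 47, 45, 44, 43, 42, 41, 40, 39}
extract-max → 51; now {50, 49, 48, 47, 45, 44, 43, 42, 41, 40, 39}
extract-max → 50; now {49, 48, 47, 45, 44, 43, 42, 41, 40, 39}
insert 46 → {49, 48, 47, 46, 45, 44, 43, 42, 41, 40, 39}
insert 64 → {64, 49, 48, 47, 46, 45, 44, 43, 42, 41, 40, 39}

58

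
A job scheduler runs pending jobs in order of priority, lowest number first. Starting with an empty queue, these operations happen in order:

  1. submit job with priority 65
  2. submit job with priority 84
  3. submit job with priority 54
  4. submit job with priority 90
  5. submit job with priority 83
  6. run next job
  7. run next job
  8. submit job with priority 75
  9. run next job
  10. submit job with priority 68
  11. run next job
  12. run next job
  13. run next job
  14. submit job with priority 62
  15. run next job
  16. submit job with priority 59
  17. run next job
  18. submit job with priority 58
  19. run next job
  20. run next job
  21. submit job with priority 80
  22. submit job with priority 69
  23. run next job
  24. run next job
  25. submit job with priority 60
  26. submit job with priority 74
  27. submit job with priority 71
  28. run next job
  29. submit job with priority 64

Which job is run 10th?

insert 65 → {65}
insert 84 → {65, 84}
insert 54 → {54, 65, 84}
insert 90 → {54, 65, 84, 90}
insert 83 → {54, 65, 83, 84, 90}
run next job → 54; now {65, 83, 84, 90}
run next job → 65; now {83, 84, 90}
insert 75 → {75, 83, 84, 90}
run next job → 75; now {83, 84, 90}
insert 68 → {68, 83, 84, 90}
run next job → 68; now {83, 84, 90}
run next job → 83; now {84, 90}
run next job → 84; now {90}
insert 62 → {62, 90}
run next job → 62; now {90}
insert 59 → {59, 90}
run next job → 59; now {90}
insert 58 → {58, 90}
run next job → 58; now {90}
run next job → 90; now {}
insert 80 → {80}
insert 69 → {69, 80}
run next job → 69; now {80}
run next job → 80; now {}
insert 60 → {60}
insert 74 → {60, 74}
insert 71 → {60, 71, 74}
run next job → 60; now {71, 74}
insert 64 → {64, 71, 74}

90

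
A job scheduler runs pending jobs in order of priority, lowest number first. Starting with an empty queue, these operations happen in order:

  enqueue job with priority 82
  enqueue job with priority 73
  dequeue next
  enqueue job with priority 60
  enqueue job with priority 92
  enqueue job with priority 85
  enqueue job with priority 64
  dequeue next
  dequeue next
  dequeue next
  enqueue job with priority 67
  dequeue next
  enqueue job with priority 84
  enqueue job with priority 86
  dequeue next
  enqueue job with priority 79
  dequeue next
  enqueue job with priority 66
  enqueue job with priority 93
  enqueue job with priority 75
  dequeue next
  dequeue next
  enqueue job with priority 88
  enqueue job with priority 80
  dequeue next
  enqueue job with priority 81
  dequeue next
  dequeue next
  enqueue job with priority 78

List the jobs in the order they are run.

insert 82 → {82}
insert 73 → {73, 82}
dequeue next → 73; now {82}
insert 60 → {60, 82}
insert 92 → {60, 82, 92}
insert 85 → {60, 82, 85, 92}
insert 64 → {60, 64, 82, 85, 92}
dequeue next → 60; now {64, 82, 85, 92}
dequeue next → 64; now {82, 85, 92}
dequeue next → 82; now {85, 92}
insert 67 → {67, 85, 92}
dequeue next → 67; now {85, 92}
insert 84 → {84, 85, 92}
insert 86 → {84, 85, 86, 92}
dequeue next → 84; now {85, 86, 92}
insert 79 → {79, 85, 86, 92}
dequeue next → 79; now {85, 86, 92}
insert 66 → {66, 85, 86, 92}
insert 93 → {66, 85, 86, 92, 93}
insert 75 → {66, 75, 85, 86, 92, 93}
dequeue next → 66; now {75, 85, 86, 92, 93}
dequeue next → 75; now {85, 86, 92, 93}
insert 88 → {85, 86, 88, 92, 93}
insert 80 → {80, 85, 86, 88, 92, 93}
dequeue next → 80; now {85, 86, 88, 92, 93}
insert 81 → {81, 85, 86, 88, 92, 93}
dequeue next → 81; now {85, 86, 88, 92, 93}
dequeue next → 85; now {86, 88, 92, 93}
insert 78 → {78, 86, 88, 92, 93}

[73, 60, 64, 82, 67, 84, 79, 66, 75, 80, 81, 85]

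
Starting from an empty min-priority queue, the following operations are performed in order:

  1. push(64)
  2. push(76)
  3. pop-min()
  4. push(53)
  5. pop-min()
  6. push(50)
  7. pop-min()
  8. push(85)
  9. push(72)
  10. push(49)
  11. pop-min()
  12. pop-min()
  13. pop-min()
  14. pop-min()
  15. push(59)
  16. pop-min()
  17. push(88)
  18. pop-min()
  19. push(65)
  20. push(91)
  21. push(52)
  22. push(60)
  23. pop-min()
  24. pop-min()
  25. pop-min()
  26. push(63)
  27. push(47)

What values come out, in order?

insert 64 → {64}
insert 76 → {64, 76}
pop-min → 64; now {76}
insert 53 → {53, 76}
pop-min → 53; now {76}
insert 50 → {50, 76}
pop-min → 50; now {76}
insert 85 → {76, 85}
insert 72 → {72, 76, 85}
insert 49 → {49, 72, 76, 85}
pop-min → 49; now {72, 76, 85}
pop-min → 72; now {76, 85}
pop-min → 76; now {85}
pop-min → 85; now {}
insert 59 → {59}
pop-min → 59; now {}
insert 88 → {88}
pop-min → 88; now {}
insert 65 → {65}
insert 91 → {65, 91}
insert 52 → {52, 65, 91}
insert 60 → {52, 60, 65, 91}
pop-min → 52; now {60, 65, 91}
pop-min → 60; now {65, 91}
pop-min → 65; now {91}
insert 63 → {63, 91}
insert 47 → {47, 63, 91}

64 → 53 → 50 → 49 → 72 → 76 → 85 → 59 → 88 → 52 → 60 → 65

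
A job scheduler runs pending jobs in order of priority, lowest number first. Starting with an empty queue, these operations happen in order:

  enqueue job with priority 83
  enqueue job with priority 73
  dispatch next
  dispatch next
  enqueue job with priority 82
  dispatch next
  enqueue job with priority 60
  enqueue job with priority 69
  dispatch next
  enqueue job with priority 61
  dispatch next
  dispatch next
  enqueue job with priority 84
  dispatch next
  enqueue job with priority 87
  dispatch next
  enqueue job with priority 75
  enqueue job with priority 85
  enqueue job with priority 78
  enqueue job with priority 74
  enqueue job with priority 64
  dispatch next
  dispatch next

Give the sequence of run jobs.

[73, 83, 82, 60, 61, 69, 84, 87, 64, 74]

insert 83 → {83}
insert 73 → {73, 83}
dispatch next → 73; now {83}
dispatch next → 83; now {}
insert 82 → {82}
dispatch next → 82; now {}
insert 60 → {60}
insert 69 → {60, 69}
dispatch next → 60; now {69}
insert 61 → {61, 69}
dispatch next → 61; now {69}
dispatch next → 69; now {}
insert 84 → {84}
dispatch next → 84; now {}
insert 87 → {87}
dispatch next → 87; now {}
insert 75 → {75}
insert 85 → {75, 85}
insert 78 → {75, 78, 85}
insert 74 → {74, 75, 78, 85}
insert 64 → {64, 74, 75, 78, 85}
dispatch next → 64; now {74, 75, 78, 85}
dispatch next → 74; now {75, 78, 85}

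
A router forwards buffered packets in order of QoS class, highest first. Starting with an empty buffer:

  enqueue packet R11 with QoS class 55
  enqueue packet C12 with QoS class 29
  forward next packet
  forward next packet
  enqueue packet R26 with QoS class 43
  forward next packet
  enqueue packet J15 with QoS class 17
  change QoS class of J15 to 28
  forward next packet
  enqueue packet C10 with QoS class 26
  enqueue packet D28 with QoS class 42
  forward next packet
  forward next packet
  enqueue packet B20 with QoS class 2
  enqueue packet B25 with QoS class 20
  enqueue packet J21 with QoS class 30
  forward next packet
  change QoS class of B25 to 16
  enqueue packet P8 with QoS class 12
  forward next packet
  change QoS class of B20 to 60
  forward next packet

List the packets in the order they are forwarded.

add R11 (QoS class 55) → {R11:55}
add C12 (QoS class 29) → {R11:55, C12:29}
forward next packet → R11; now {C12:29}
forward next packet → C12; now {}
add R26 (QoS class 43) → {R26:43}
forward next packet → R26; now {}
add J15 (QoS class 17) → {J15:17}
update J15 to QoS class 28 → {J15:28}
forward next packet → J15; now {}
add C10 (QoS class 26) → {C10:26}
add D28 (QoS class 42) → {D28:42, C10:26}
forward next packet → D28; now {C10:26}
forward next packet → C10; now {}
add B20 (QoS class 2) → {B20:2}
add B25 (QoS class 20) → {B25:20, B20:2}
add J21 (QoS class 30) → {J21:30, B25:20, B20:2}
forward next packet → J21; now {B25:20, B20:2}
update B25 to QoS class 16 → {B25:16, B20:2}
add P8 (QoS class 12) → {B25:16, P8:12, B20:2}
forward next packet → B25; now {P8:12, B20:2}
update B20 to QoS class 60 → {B20:60, P8:12}
forward next packet → B20; now {P8:12}

R11 → C12 → R26 → J15 → D28 → C10 → J21 → B25 → B20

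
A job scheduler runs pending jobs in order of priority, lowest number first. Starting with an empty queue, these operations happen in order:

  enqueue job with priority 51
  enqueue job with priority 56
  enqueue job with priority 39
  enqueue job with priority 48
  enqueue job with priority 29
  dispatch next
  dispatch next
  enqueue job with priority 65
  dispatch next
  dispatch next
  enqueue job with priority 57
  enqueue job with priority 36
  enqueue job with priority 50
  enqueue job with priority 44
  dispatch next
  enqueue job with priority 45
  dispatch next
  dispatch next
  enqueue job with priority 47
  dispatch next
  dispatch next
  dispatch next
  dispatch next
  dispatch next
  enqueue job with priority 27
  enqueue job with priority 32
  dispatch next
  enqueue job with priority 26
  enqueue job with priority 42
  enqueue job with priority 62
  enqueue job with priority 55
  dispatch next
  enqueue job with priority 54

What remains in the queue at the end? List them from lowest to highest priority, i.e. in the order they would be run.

32 → 42 → 54 → 55 → 62

insert 51 → {51}
insert 56 → {51, 56}
insert 39 → {39, 51, 56}
insert 48 → {39, 48, 51, 56}
insert 29 → {29, 39, 48, 51, 56}
dispatch next → 29; now {39, 48, 51, 56}
dispatch next → 39; now {48, 51, 56}
insert 65 → {48, 51, 56, 65}
dispatch next → 48; now {51, 56, 65}
dispatch next → 51; now {56, 65}
insert 57 → {56, 57, 65}
insert 36 → {36, 56, 57, 65}
insert 50 → {36, 50, 56, 57, 65}
insert 44 → {36, 44, 50, 56, 57, 65}
dispatch next → 36; now {44, 50, 56, 57, 65}
insert 45 → {44, 45, 50, 56, 57, 65}
dispatch next → 44; now {45, 50, 56, 57, 65}
dispatch next → 45; now {50, 56, 57, 65}
insert 47 → {47, 50, 56, 57, 65}
dispatch next → 47; now {50, 56, 57, 65}
dispatch next → 50; now {56, 57, 65}
dispatch next → 56; now {57, 65}
dispatch next → 57; now {65}
dispatch next → 65; now {}
insert 27 → {27}
insert 32 → {27, 32}
dispatch next → 27; now {32}
insert 26 → {26, 32}
insert 42 → {26, 32, 42}
insert 62 → {26, 32, 42, 62}
insert 55 → {26, 32, 42, 55, 62}
dispatch next → 26; now {32, 42, 55, 62}
insert 54 → {32, 42, 54, 55, 62}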